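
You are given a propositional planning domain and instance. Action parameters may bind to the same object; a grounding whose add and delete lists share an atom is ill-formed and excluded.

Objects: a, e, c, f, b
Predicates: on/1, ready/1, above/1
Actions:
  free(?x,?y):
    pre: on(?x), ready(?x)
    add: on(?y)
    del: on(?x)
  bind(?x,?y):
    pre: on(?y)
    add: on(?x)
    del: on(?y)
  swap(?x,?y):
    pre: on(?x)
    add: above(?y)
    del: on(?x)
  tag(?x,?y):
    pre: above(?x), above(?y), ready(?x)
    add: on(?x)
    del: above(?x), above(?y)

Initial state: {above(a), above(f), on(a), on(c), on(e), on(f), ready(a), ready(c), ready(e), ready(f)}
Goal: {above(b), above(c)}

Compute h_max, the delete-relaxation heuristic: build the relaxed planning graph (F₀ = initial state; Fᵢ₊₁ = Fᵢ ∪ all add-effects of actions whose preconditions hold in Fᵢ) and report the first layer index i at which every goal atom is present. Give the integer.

1

F0 = init (10 atoms)
F1 = F0 ∪ {above(b), above(c), above(e), on(b)}  (14 atoms)
goal ⊆ F1  ⇒  h_max = 1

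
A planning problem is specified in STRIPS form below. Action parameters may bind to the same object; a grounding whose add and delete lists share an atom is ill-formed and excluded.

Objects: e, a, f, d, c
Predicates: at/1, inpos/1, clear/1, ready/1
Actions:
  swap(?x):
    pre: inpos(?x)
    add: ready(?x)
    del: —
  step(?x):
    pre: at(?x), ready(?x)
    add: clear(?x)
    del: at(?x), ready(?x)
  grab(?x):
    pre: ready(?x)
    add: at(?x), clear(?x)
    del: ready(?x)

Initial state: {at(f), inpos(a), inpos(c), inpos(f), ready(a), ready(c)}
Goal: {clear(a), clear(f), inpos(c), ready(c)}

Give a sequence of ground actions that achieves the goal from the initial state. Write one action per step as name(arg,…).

1. swap(f)  →  {at(f), inpos(a), inpos(c), inpos(f), ready(a), ready(c), ready(f)}
2. step(f)  →  {clear(f), inpos(a), inpos(c), inpos(f), ready(a), ready(c)}
3. grab(a)  →  {at(a), clear(a), clear(f), inpos(a), inpos(c), inpos(f), ready(c)}

swap(f); step(f); grab(a)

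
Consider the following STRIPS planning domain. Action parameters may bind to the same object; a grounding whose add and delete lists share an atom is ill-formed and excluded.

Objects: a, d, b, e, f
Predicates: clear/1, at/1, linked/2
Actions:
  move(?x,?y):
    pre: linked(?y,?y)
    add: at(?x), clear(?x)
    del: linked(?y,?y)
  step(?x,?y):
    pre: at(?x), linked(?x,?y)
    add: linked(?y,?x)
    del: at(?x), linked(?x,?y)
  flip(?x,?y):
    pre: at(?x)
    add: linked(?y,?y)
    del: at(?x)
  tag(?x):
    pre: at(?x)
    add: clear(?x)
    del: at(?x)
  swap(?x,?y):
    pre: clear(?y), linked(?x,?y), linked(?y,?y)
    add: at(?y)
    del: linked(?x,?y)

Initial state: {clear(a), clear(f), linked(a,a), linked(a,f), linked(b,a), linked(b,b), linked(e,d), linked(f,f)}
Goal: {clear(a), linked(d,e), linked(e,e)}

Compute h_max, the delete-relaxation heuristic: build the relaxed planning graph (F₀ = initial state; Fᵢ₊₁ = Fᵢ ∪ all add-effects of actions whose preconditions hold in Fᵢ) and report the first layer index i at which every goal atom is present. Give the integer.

2

F0 = init (8 atoms)
F1 = F0 ∪ {at(a), at(b), at(d), at(e), at(f), clear(b), clear(d), clear(e)}  (16 atoms)
F2 = F1 ∪ {linked(a,b), linked(d,d), linked(d,e), linked(e,e), linked(f,a)}  (21 atoms)
goal ⊆ F2  ⇒  h_max = 2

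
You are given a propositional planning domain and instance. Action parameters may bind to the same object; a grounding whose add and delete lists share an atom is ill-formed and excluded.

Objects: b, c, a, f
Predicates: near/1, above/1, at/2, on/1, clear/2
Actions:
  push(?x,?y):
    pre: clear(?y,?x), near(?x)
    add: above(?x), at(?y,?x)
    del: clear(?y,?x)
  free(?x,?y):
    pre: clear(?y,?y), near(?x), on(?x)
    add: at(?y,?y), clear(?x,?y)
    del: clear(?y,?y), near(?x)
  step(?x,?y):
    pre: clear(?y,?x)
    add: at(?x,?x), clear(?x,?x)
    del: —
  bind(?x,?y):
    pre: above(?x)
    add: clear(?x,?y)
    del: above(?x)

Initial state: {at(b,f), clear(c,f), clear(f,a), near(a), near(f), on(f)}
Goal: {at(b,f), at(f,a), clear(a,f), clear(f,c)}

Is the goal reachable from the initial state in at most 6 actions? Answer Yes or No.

Yes

1. push(a,f)  →  {above(a), at(b,f), at(f,a), clear(c,f), near(a), near(f), on(f)}
2. push(f,c)  →  {above(a), above(f), at(b,f), at(c,f), at(f,a), near(a), near(f), on(f)}
3. bind(a,f)  →  {above(f), at(b,f), at(c,f), at(f,a), clear(a,f), near(a), near(f), on(f)}
4. bind(f,c)  →  {at(b,f), at(c,f), at(f,a), clear(a,f), clear(f,c), near(a), near(f), on(f)}
optimal plan length = 4; 4 ≤ 6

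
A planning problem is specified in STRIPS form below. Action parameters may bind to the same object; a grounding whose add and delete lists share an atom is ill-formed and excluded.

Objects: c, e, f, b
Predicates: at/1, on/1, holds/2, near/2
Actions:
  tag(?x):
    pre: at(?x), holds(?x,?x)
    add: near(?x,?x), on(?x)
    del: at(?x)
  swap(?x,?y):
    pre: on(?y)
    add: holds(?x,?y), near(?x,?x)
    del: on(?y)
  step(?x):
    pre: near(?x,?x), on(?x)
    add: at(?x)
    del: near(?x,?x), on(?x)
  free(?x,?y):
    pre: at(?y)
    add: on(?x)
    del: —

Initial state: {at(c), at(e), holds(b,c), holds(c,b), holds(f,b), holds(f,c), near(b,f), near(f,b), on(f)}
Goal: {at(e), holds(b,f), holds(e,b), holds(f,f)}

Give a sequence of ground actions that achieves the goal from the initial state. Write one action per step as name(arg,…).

swap(f,f); free(f,c); swap(b,f); free(b,c); swap(e,b)

1. swap(f,f)  →  {at(c), at(e), holds(b,c), holds(c,b), holds(f,b), holds(f,c), holds(f,f), near(b,f), near(f,b), near(f,f)}
2. free(f,c)  →  {at(c), at(e), holds(b,c), holds(c,b), holds(f,b), holds(f,c), holds(f,f), near(b,f), near(f,b), near(f,f), on(f)}
3. swap(b,f)  →  {at(c), at(e), holds(b,c), holds(b,f), holds(c,b), holds(f,b), holds(f,c), holds(f,f), near(b,b), near(b,f), near(f,b), near(f,f)}
4. free(b,c)  →  {at(c), at(e), holds(b,c), holds(b,f), holds(c,b), holds(f,b), holds(f,c), holds(f,f), near(b,b), near(b,f), near(f,b), near(f,f), on(b)}
5. swap(e,b)  →  {at(c), at(e), holds(b,c), holds(b,f), holds(c,b), holds(e,b), holds(f,b), holds(f,c), holds(f,f), near(b,b), near(b,f), near(e,e), near(f,b), near(f,f)}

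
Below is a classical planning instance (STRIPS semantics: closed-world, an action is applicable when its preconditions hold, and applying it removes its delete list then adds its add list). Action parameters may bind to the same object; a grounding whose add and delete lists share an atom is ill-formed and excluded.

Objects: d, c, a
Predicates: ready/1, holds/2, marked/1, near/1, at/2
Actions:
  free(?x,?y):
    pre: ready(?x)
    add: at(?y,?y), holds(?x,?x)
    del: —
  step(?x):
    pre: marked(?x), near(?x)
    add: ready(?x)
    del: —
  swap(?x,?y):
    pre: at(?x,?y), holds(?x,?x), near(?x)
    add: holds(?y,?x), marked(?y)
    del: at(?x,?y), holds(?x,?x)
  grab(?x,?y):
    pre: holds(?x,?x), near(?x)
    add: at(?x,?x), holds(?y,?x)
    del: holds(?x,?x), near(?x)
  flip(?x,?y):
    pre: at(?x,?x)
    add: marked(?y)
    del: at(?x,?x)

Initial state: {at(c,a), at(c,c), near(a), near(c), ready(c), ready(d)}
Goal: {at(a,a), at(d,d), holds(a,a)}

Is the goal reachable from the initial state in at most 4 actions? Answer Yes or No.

1. free(d,d)  →  {at(c,a), at(c,c), at(d,d), holds(d,d), near(a), near(c), ready(c), ready(d)}
2. flip(c,a)  →  {at(c,a), at(d,d), holds(d,d), marked(a), near(a), near(c), ready(c), ready(d)}
3. step(a)  →  {at(c,a), at(d,d), holds(d,d), marked(a), near(a), near(c), ready(a), ready(c), ready(d)}
4. free(a,a)  →  {at(a,a), at(c,a), at(d,d), holds(a,a), holds(d,d), marked(a), near(a), near(c), ready(a), ready(c), ready(d)}
optimal plan length = 4; 4 ≤ 4

Yes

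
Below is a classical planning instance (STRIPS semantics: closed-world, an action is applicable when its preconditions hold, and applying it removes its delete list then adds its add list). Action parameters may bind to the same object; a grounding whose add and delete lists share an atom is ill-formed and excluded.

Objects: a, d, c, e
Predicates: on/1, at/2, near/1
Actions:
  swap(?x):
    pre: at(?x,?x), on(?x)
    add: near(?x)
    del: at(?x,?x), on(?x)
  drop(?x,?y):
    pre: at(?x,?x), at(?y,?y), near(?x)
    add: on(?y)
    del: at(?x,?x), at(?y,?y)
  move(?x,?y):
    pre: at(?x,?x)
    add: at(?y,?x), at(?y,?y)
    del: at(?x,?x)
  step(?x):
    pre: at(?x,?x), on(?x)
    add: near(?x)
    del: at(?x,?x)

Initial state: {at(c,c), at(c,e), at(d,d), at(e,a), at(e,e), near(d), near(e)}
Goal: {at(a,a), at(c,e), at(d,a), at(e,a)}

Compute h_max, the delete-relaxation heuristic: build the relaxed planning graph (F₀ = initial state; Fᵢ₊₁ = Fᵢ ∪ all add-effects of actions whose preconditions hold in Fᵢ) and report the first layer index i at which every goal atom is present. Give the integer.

F0 = init (7 atoms)
F1 = F0 ∪ {at(a,a), at(a,c), at(a,d), at(a,e), at(c,d), at(d,c), at(d,e), at(e,c), at(e,d), on(c), on(d), on(e)}  (19 atoms)
F2 = F1 ∪ {at(c,a), at(d,a), near(c), on(a)}  (23 atoms)
goal ⊆ F2  ⇒  h_max = 2

2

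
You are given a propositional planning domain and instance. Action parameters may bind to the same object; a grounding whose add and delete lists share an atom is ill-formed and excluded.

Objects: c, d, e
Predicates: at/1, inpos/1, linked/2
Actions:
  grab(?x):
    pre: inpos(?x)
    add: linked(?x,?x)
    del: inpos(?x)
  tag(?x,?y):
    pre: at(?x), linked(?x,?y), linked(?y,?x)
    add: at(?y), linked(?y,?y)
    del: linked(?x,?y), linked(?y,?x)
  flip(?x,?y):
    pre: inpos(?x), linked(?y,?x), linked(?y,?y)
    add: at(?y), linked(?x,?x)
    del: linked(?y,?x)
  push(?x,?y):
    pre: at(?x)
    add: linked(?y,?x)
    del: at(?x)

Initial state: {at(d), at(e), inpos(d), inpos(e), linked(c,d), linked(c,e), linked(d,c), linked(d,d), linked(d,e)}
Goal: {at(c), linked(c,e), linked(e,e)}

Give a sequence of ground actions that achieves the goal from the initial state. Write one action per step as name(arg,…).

grab(e); tag(d,c)

1. grab(e)  →  {at(d), at(e), inpos(d), linked(c,d), linked(c,e), linked(d,c), linked(d,d), linked(d,e), linked(e,e)}
2. tag(d,c)  →  {at(c), at(d), at(e), inpos(d), linked(c,c), linked(c,e), linked(d,d), linked(d,e), linked(e,e)}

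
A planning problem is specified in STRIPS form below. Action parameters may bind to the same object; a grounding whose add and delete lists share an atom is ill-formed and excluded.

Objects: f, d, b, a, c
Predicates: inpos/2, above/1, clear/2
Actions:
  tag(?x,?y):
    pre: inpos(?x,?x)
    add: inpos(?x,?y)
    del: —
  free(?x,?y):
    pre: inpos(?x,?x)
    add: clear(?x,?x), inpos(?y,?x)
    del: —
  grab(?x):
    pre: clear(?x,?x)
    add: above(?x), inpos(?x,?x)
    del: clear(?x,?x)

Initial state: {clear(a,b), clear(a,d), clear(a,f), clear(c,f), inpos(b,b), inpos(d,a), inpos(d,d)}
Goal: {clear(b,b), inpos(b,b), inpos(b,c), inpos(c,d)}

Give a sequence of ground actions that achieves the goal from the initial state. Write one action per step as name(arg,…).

1. tag(b,c)  →  {clear(a,b), clear(a,d), clear(a,f), clear(c,f), inpos(b,b), inpos(b,c), inpos(d,a), inpos(d,d)}
2. free(d,c)  →  {clear(a,b), clear(a,d), clear(a,f), clear(c,f), clear(d,d), inpos(b,b), inpos(b,c), inpos(c,d), inpos(d,a), inpos(d,d)}
3. free(b,f)  →  {clear(a,b), clear(a,d), clear(a,f), clear(b,b), clear(c,f), clear(d,d), inpos(b,b), inpos(b,c), inpos(c,d), inpos(d,a), inpos(d,d), inpos(f,b)}

tag(b,c); free(d,c); free(b,f)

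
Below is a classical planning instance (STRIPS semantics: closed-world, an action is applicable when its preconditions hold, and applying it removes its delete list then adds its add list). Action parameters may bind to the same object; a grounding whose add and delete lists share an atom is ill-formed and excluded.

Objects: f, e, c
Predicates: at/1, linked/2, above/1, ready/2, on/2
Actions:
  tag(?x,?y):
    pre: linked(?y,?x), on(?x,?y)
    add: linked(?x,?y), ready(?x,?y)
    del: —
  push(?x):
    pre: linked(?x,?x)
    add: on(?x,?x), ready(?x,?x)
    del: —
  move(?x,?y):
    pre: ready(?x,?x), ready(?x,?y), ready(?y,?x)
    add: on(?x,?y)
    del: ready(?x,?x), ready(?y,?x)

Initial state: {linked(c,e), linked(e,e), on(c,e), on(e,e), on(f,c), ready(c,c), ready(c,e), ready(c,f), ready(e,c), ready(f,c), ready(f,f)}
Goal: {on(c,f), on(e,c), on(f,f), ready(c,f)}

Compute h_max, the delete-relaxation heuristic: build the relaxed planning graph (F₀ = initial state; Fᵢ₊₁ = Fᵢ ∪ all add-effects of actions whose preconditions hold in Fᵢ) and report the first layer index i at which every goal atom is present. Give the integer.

2

F0 = init (11 atoms)
F1 = F0 ∪ {on(c,c), on(c,f), on(f,f), ready(e,e)}  (15 atoms)
F2 = F1 ∪ {on(e,c)}  (16 atoms)
goal ⊆ F2  ⇒  h_max = 2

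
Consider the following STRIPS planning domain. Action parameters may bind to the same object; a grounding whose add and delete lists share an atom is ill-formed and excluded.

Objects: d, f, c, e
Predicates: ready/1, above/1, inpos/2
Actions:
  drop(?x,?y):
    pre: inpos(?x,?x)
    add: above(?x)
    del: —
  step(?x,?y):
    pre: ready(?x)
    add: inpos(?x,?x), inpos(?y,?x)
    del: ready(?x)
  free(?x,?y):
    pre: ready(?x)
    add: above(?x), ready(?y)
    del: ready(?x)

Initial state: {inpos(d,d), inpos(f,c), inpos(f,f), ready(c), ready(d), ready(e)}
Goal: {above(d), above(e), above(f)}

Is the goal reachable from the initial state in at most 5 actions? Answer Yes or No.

1. drop(d,d)  →  {above(d), inpos(d,d), inpos(f,c), inpos(f,f), ready(c), ready(d), ready(e)}
2. drop(f,d)  →  {above(d), above(f), inpos(d,d), inpos(f,c), inpos(f,f), ready(c), ready(d), ready(e)}
3. free(e,d)  →  {above(d), above(e), above(f), inpos(d,d), inpos(f,c), inpos(f,f), ready(c), ready(d)}
optimal plan length = 3; 3 ≤ 5

Yes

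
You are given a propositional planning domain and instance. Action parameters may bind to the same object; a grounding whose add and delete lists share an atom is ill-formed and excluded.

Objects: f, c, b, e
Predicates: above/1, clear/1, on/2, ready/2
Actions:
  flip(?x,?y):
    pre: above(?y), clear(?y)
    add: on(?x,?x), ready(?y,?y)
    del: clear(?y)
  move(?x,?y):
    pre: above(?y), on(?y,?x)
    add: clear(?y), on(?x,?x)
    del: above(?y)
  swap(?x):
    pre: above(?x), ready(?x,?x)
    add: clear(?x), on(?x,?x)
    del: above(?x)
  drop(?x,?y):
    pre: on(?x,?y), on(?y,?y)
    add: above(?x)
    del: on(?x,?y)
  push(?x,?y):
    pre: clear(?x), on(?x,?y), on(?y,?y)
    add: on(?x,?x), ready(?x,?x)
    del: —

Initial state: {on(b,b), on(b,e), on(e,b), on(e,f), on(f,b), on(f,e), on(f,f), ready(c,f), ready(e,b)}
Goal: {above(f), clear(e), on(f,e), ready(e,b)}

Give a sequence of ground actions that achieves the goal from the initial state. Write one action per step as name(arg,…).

drop(f,f); drop(e,b); move(f,e)

1. drop(f,f)  →  {above(f), on(b,b), on(b,e), on(e,b), on(e,f), on(f,b), on(f,e), ready(c,f), ready(e,b)}
2. drop(e,b)  →  {above(e), above(f), on(b,b), on(b,e), on(e,f), on(f,b), on(f,e), ready(c,f), ready(e,b)}
3. move(f,e)  →  {above(f), clear(e), on(b,b), on(b,e), on(e,f), on(f,b), on(f,e), on(f,f), ready(c,f), ready(e,b)}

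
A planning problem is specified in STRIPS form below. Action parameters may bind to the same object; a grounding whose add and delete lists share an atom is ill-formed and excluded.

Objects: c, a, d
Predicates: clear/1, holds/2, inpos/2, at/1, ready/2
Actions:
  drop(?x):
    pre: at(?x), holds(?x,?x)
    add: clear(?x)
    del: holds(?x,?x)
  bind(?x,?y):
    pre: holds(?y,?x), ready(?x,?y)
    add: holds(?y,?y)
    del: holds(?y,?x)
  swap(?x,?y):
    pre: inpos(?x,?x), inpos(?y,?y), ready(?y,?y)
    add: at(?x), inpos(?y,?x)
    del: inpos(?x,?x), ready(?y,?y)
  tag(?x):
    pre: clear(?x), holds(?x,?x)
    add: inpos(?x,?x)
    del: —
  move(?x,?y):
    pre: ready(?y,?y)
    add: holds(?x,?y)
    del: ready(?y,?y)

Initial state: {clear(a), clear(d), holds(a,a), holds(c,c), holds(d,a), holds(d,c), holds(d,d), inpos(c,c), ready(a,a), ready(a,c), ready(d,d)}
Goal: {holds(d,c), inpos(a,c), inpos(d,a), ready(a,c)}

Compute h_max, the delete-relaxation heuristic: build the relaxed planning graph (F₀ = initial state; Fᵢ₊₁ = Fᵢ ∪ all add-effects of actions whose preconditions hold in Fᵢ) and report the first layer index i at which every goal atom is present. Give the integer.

F0 = init (11 atoms)
F1 = F0 ∪ {holds(a,d), holds(c,a), holds(c,d), inpos(a,a), inpos(d,d)}  (16 atoms)
F2 = F1 ∪ {at(a), at(c), at(d), inpos(a,c), inpos(a,d), inpos(d,a), inpos(d,c)}  (23 atoms)
goal ⊆ F2  ⇒  h_max = 2

2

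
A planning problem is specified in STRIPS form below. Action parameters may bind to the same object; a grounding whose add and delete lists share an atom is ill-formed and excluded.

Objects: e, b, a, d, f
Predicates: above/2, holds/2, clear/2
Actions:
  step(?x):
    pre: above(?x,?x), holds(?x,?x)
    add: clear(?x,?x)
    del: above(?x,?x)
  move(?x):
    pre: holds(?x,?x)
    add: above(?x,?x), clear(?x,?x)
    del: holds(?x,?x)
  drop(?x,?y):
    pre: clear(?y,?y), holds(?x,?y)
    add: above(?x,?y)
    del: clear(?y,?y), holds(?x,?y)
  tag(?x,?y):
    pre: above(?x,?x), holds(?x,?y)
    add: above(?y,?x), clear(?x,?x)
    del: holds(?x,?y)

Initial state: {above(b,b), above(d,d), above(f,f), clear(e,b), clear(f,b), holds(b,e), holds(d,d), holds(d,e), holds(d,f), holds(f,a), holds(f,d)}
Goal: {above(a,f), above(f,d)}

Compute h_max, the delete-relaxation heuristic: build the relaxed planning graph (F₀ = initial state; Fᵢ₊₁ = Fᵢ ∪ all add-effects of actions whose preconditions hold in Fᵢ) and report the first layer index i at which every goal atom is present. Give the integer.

1

F0 = init (11 atoms)
F1 = F0 ∪ {above(a,f), above(d,f), above(e,b), above(e,d), above(f,d), clear(b,b), clear(d,d), clear(f,f)}  (19 atoms)
goal ⊆ F1  ⇒  h_max = 1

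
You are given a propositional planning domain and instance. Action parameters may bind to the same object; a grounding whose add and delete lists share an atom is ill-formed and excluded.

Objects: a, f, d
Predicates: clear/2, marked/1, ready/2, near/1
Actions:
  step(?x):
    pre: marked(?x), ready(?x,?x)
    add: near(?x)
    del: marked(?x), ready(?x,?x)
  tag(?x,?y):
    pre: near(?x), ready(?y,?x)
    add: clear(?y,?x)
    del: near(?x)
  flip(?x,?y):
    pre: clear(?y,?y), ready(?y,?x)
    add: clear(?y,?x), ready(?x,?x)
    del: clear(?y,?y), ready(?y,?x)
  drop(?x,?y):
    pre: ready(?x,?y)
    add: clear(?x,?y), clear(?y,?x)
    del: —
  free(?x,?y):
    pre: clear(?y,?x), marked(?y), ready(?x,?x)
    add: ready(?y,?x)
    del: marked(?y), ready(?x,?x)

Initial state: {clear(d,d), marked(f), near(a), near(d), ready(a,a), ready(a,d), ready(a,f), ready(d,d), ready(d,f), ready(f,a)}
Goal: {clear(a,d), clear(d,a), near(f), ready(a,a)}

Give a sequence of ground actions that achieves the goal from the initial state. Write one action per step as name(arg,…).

1. flip(f,d)  →  {clear(d,f), marked(f), near(a), near(d), ready(a,a), ready(a,d), ready(a,f), ready(d,d), ready(f,a), ready(f,f)}
2. step(f)  →  {clear(d,f), near(a), near(d), near(f), ready(a,a), ready(a,d), ready(a,f), ready(d,d), ready(f,a)}
3. drop(a,d)  →  {clear(a,d), clear(d,a), clear(d,f), near(a), near(d), near(f), ready(a,a), ready(a,d), ready(a,f), ready(d,d), ready(f,a)}

flip(f,d); step(f); drop(a,d)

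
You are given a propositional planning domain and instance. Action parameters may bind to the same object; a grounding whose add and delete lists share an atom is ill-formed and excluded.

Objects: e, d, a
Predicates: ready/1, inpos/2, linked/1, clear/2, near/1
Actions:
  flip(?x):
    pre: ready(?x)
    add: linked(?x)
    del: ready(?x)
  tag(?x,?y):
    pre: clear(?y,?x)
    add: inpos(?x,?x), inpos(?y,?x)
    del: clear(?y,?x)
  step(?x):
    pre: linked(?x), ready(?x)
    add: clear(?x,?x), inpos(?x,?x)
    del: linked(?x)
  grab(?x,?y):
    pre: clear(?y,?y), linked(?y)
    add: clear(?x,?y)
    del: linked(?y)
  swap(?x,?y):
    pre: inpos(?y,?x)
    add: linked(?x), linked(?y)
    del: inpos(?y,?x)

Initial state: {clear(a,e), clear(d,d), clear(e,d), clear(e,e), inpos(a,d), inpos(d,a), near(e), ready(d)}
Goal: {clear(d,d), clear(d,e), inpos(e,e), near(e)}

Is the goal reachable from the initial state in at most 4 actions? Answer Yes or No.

Yes

1. tag(e,a)  →  {clear(d,d), clear(e,d), clear(e,e), inpos(a,d), inpos(a,e), inpos(d,a), inpos(e,e), near(e), ready(d)}
2. swap(e,a)  →  {clear(d,d), clear(e,d), clear(e,e), inpos(a,d), inpos(d,a), inpos(e,e), linked(a), linked(e), near(e), ready(d)}
3. grab(d,e)  →  {clear(d,d), clear(d,e), clear(e,d), clear(e,e), inpos(a,d), inpos(d,a), inpos(e,e), linked(a), near(e), ready(d)}
optimal plan length = 3; 3 ≤ 4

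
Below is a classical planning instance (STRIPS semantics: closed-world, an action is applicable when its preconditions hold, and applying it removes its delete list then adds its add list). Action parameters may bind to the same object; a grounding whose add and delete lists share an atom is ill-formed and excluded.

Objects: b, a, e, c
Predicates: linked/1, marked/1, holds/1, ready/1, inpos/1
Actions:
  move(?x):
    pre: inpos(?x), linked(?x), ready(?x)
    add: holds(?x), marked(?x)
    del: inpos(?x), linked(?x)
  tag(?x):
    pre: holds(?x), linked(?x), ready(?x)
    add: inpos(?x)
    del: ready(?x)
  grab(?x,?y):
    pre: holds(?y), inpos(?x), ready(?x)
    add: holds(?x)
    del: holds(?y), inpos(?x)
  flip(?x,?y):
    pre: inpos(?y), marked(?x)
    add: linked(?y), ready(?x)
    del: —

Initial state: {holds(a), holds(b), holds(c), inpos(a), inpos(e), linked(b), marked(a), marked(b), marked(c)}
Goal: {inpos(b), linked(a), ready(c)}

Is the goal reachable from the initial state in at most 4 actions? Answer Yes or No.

Yes

1. flip(b,a)  →  {holds(a), holds(b), holds(c), inpos(a), inpos(e), linked(a), linked(b), marked(a), marked(b), marked(c), ready(b)}
2. tag(b)  →  {holds(a), holds(b), holds(c), inpos(a), inpos(b), inpos(e), linked(a), linked(b), marked(a), marked(b), marked(c)}
3. flip(c,b)  →  {holds(a), holds(b), holds(c), inpos(a), inpos(b), inpos(e), linked(a), linked(b), marked(a), marked(b), marked(c), ready(c)}
optimal plan length = 3; 3 ≤ 4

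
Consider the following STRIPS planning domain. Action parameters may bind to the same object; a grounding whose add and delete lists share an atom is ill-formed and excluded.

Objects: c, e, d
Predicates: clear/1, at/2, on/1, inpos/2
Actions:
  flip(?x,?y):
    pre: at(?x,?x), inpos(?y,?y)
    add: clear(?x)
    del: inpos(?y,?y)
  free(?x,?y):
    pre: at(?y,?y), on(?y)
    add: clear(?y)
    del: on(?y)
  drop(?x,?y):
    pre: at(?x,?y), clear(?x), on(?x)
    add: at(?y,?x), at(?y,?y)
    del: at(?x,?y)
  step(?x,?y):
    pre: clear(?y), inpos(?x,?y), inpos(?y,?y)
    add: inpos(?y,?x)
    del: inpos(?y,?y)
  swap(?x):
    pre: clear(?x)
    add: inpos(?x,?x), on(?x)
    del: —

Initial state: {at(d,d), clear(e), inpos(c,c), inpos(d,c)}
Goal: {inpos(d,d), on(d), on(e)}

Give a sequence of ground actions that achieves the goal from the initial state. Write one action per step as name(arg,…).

1. flip(d,c)  →  {at(d,d), clear(d), clear(e), inpos(d,c)}
2. swap(e)  →  {at(d,d), clear(d), clear(e), inpos(d,c), inpos(e,e), on(e)}
3. swap(d)  →  {at(d,d), clear(d), clear(e), inpos(d,c), inpos(d,d), inpos(e,e), on(d), on(e)}

flip(d,c); swap(e); swap(d)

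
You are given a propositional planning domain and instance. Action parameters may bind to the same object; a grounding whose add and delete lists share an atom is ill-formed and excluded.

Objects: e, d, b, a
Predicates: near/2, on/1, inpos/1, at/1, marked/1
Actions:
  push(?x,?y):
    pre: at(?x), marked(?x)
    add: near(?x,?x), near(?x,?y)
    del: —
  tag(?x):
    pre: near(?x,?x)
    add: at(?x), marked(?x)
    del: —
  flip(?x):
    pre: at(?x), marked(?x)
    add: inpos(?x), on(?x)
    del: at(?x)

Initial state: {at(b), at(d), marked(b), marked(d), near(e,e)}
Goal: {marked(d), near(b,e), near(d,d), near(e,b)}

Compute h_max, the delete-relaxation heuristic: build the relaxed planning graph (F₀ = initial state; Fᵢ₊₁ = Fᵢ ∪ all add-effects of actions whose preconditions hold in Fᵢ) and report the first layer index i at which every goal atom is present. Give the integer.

2

F0 = init (5 atoms)
F1 = F0 ∪ {at(e), inpos(b), inpos(d), marked(e), near(b,a), near(b,b), near(b,d), near(b,e), near(d,a), near(d,b), near(d,d), near(d,e), on(b), on(d)}  (19 atoms)
F2 = F1 ∪ {inpos(e), near(e,a), near(e,b), near(e,d), on(e)}  (24 atoms)
goal ⊆ F2  ⇒  h_max = 2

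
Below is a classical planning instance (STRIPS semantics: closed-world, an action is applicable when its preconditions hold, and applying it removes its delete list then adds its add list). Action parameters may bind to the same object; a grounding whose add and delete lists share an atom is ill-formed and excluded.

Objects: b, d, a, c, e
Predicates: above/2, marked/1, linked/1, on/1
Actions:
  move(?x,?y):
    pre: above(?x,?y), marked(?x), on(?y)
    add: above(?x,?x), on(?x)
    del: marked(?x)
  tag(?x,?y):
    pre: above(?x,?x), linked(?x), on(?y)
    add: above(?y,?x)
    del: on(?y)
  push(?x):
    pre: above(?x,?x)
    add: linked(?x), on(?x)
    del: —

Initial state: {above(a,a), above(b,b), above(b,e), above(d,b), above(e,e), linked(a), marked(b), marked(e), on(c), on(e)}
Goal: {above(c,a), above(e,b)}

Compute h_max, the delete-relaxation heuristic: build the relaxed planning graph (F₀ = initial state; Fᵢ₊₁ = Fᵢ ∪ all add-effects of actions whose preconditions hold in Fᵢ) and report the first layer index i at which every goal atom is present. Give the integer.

2

F0 = init (10 atoms)
F1 = F0 ∪ {above(c,a), above(e,a), linked(b), linked(e), on(a), on(b)}  (16 atoms)
F2 = F1 ∪ {above(a,b), above(a,e), above(b,a), above(c,b), above(c,e), above(e,b)}  (22 atoms)
goal ⊆ F2  ⇒  h_max = 2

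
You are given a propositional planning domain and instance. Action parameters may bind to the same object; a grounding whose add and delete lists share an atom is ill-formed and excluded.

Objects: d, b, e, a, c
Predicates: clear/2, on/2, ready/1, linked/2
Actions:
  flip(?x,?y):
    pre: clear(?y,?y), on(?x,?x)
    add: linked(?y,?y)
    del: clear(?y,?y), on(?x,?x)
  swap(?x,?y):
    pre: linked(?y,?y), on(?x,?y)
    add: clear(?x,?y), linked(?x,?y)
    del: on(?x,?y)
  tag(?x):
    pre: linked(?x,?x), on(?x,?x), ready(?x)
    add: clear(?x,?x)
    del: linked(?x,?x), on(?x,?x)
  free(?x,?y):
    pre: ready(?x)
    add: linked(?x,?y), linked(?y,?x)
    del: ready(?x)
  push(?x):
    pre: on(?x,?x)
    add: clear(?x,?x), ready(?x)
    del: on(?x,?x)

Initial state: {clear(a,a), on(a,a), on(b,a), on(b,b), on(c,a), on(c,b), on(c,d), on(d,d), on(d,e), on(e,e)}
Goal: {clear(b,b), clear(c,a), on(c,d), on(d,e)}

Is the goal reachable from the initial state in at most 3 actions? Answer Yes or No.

1. flip(d,a)  →  {linked(a,a), on(a,a), on(b,a), on(b,b), on(c,a), on(c,b), on(c,d), on(d,e), on(e,e)}
2. swap(c,a)  →  {clear(c,a), linked(a,a), linked(c,a), on(a,a), on(b,a), on(b,b), on(c,b), on(c,d), on(d,e), on(e,e)}
3. push(b)  →  {clear(b,b), clear(c,a), linked(a,a), linked(c,a), on(a,a), on(b,a), on(c,b), on(c,d), on(d,e), on(e,e), ready(b)}
optimal plan length = 3; 3 ≤ 3

Yes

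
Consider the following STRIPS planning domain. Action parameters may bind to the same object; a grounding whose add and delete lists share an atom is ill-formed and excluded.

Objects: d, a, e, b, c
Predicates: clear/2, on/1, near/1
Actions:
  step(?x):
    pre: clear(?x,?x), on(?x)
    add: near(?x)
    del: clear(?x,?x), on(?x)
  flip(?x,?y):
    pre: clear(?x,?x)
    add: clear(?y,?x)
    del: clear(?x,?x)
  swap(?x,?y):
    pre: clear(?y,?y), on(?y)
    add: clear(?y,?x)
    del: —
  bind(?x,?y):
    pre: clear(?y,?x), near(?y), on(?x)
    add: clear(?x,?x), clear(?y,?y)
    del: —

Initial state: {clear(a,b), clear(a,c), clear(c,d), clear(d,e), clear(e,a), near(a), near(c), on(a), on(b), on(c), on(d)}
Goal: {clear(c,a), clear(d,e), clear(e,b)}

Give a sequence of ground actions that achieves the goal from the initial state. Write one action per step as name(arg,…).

1. bind(b,a)  →  {clear(a,a), clear(a,b), clear(a,c), clear(b,b), clear(c,d), clear(d,e), clear(e,a), near(a), near(c), on(a), on(b), on(c), on(d)}
2. flip(a,c)  →  {clear(a,b), clear(a,c), clear(b,b), clear(c,a), clear(c,d), clear(d,e), clear(e,a), near(a), near(c), on(a), on(b), on(c), on(d)}
3. flip(b,e)  →  {clear(a,b), clear(a,c), clear(c,a), clear(c,d), clear(d,e), clear(e,a), clear(e,b), near(a), near(c), on(a), on(b), on(c), on(d)}

bind(b,a); flip(a,c); flip(b,e)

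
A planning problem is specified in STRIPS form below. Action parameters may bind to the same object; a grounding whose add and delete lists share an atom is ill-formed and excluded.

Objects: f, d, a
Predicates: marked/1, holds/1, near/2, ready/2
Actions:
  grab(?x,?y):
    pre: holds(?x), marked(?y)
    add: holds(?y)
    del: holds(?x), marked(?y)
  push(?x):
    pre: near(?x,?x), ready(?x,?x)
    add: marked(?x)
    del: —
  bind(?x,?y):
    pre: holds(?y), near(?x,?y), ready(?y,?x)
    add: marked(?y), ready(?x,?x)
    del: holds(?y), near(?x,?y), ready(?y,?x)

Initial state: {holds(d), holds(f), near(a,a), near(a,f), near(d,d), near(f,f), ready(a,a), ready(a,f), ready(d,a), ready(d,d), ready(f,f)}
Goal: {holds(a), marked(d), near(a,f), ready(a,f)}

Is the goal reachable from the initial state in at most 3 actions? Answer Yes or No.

1. push(d)  →  {holds(d), holds(f), marked(d), near(a,a), near(a,f), near(d,d), near(f,f), ready(a,a), ready(a,f), ready(d,a), ready(d,d), ready(f,f)}
2. push(a)  →  {holds(d), holds(f), marked(a), marked(d), near(a,a), near(a,f), near(d,d), near(f,f), ready(a,a), ready(a,f), ready(d,a), ready(d,d), ready(f,f)}
3. grab(f,a)  →  {holds(a), holds(d), marked(d), near(a,a), near(a,f), near(d,d), near(f,f), ready(a,a), ready(a,f), ready(d,a), ready(d,d), ready(f,f)}
optimal plan length = 3; 3 ≤ 3

Yes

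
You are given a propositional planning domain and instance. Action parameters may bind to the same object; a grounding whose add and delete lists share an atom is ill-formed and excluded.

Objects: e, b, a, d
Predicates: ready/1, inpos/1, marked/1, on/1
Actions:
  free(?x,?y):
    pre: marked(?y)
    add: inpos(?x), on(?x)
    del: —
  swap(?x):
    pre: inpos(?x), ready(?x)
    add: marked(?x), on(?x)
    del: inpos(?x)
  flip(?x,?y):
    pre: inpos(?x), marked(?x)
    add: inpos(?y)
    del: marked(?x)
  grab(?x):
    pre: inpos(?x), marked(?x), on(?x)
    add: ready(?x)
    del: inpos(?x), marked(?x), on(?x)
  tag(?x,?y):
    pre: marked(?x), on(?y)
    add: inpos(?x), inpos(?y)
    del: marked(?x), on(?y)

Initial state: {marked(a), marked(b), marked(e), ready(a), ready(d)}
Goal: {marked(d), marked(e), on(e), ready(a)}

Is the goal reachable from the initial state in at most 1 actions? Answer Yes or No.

No

1. free(e,e)  →  {inpos(e), marked(a), marked(b), marked(e), on(e), ready(a), ready(d)}
2. free(d,e)  →  {inpos(d), inpos(e), marked(a), marked(b), marked(e), on(d), on(e), ready(a), ready(d)}
3. swap(d)  →  {inpos(e), marked(a), marked(b), marked(d), marked(e), on(d), on(e), ready(a), ready(d)}
optimal plan length = 3; 3 > 1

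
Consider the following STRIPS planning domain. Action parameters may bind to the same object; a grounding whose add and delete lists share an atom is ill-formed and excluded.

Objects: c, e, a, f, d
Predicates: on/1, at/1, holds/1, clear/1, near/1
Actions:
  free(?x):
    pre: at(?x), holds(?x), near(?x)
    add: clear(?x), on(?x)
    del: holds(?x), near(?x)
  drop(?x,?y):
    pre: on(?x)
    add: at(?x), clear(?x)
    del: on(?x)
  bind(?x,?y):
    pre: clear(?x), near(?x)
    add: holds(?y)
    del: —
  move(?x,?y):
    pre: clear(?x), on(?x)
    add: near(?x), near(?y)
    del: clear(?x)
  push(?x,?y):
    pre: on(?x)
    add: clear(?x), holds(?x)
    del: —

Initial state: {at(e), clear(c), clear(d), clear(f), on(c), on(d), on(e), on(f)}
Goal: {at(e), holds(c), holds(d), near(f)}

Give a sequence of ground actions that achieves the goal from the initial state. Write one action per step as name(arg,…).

1. move(c,f)  →  {at(e), clear(d), clear(f), near(c), near(f), on(c), on(d), on(e), on(f)}
2. bind(f,c)  →  {at(e), clear(d), clear(f), holds(c), near(c), near(f), on(c), on(d), on(e), on(f)}
3. bind(f,d)  →  {at(e), clear(d), clear(f), holds(c), holds(d), near(c), near(f), on(c), on(d), on(e), on(f)}

move(c,f); bind(f,c); bind(f,d)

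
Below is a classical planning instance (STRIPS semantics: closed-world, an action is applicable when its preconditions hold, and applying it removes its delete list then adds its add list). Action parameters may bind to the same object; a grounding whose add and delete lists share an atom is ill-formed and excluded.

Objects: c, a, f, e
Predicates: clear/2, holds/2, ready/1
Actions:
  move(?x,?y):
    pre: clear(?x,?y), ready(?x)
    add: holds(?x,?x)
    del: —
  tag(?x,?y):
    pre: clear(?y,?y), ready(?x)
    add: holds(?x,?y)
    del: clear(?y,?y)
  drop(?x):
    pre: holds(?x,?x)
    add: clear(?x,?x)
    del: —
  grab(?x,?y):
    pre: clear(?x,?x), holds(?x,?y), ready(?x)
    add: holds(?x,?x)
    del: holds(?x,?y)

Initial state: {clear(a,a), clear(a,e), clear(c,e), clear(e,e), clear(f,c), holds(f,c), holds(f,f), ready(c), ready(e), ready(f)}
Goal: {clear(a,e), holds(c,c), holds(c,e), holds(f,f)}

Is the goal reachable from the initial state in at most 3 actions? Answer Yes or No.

Yes

1. move(c,e)  →  {clear(a,a), clear(a,e), clear(c,e), clear(e,e), clear(f,c), holds(c,c), holds(f,c), holds(f,f), ready(c), ready(e), ready(f)}
2. tag(c,e)  →  {clear(a,a), clear(a,e), clear(c,e), clear(f,c), holds(c,c), holds(c,e), holds(f,c), holds(f,f), ready(c), ready(e), ready(f)}
optimal plan length = 2; 2 ≤ 3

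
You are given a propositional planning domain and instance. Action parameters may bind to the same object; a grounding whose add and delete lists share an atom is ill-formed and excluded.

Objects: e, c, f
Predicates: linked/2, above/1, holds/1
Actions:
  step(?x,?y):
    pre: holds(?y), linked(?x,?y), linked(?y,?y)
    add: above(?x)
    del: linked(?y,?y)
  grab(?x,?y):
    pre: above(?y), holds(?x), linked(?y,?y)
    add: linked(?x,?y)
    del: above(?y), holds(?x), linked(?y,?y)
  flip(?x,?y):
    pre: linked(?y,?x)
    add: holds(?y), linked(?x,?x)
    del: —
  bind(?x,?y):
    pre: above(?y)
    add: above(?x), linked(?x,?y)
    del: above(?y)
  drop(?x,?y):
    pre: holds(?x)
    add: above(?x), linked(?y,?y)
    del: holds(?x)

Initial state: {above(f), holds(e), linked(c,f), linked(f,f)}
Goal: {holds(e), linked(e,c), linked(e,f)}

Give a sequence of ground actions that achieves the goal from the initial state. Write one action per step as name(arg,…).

1. bind(e,f)  →  {above(e), holds(e), linked(c,f), linked(e,f), linked(f,f)}
2. bind(c,e)  →  {above(c), holds(e), linked(c,e), linked(c,f), linked(e,f), linked(f,f)}
3. bind(e,c)  →  {above(e), holds(e), linked(c,e), linked(c,f), linked(e,c), linked(e,f), linked(f,f)}

bind(e,f); bind(c,e); bind(e,c)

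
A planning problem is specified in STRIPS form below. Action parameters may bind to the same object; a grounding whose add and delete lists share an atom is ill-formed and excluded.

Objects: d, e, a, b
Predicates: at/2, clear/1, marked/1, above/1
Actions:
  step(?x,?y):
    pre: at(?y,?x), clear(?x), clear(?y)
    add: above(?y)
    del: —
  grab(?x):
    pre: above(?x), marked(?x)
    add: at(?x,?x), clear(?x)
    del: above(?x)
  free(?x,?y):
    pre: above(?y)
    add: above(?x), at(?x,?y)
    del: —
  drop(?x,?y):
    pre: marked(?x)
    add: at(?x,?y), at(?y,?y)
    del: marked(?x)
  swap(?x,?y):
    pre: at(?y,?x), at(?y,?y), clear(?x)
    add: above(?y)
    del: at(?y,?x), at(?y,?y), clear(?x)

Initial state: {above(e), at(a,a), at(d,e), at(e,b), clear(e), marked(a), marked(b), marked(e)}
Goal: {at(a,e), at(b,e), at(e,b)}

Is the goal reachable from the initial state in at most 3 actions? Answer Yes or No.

1. free(a,e)  →  {above(a), above(e), at(a,a), at(a,e), at(d,e), at(e,b), clear(e), marked(a), marked(b), marked(e)}
2. free(b,e)  →  {above(a), above(b), above(e), at(a,a), at(a,e), at(b,e), at(d,e), at(e,b), clear(e), marked(a), marked(b), marked(e)}
optimal plan length = 2; 2 ≤ 3

Yes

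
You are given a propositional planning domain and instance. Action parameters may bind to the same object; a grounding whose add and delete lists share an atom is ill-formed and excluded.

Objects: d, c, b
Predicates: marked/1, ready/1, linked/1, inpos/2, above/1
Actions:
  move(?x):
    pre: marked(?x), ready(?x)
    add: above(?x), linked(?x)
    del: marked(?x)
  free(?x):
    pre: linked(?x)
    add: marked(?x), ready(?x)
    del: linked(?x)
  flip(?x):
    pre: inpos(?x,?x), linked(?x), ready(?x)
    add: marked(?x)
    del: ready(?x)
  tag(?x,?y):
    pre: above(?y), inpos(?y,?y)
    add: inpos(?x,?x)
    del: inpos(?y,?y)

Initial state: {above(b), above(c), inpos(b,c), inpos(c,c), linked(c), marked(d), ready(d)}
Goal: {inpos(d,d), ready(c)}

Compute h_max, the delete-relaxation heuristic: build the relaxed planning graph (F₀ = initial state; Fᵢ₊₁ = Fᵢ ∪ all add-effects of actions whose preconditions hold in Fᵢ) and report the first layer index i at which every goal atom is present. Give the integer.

1

F0 = init (7 atoms)
F1 = F0 ∪ {above(d), inpos(b,b), inpos(d,d), linked(d), marked(c), ready(c)}  (13 atoms)
goal ⊆ F1  ⇒  h_max = 1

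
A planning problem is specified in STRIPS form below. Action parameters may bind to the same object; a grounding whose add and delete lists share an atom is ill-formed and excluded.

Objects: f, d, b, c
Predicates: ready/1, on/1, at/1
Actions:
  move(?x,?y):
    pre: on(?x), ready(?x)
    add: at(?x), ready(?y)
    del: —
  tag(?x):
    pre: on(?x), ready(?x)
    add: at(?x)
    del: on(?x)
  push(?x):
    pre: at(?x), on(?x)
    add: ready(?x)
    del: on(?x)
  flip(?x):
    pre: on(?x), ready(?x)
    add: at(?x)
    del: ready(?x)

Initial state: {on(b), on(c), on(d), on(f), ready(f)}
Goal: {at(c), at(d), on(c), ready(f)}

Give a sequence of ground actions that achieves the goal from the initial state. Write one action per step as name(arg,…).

1. move(f,d)  →  {at(f), on(b), on(c), on(d), on(f), ready(d), ready(f)}
2. move(d,c)  →  {at(d), at(f), on(b), on(c), on(d), on(f), ready(c), ready(d), ready(f)}
3. move(c,f)  →  {at(c), at(d), at(f), on(b), on(c), on(d), on(f), ready(c), ready(d), ready(f)}

move(f,d); move(d,c); move(c,f)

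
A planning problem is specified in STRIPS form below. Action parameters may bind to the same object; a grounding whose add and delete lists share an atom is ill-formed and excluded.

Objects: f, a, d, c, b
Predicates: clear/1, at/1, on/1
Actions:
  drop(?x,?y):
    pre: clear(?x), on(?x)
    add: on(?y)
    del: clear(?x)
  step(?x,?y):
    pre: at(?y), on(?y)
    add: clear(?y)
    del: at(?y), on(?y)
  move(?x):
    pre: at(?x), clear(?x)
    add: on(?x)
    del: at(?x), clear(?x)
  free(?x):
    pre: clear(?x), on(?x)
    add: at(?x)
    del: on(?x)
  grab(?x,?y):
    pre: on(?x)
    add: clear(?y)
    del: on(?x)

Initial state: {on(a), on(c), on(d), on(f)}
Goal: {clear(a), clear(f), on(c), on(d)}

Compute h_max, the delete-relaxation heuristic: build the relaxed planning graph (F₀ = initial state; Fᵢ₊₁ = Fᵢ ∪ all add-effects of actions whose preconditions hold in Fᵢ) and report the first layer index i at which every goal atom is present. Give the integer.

F0 = init (4 atoms)
F1 = F0 ∪ {clear(a), clear(b), clear(c), clear(d), clear(f)}  (9 atoms)
goal ⊆ F1  ⇒  h_max = 1

1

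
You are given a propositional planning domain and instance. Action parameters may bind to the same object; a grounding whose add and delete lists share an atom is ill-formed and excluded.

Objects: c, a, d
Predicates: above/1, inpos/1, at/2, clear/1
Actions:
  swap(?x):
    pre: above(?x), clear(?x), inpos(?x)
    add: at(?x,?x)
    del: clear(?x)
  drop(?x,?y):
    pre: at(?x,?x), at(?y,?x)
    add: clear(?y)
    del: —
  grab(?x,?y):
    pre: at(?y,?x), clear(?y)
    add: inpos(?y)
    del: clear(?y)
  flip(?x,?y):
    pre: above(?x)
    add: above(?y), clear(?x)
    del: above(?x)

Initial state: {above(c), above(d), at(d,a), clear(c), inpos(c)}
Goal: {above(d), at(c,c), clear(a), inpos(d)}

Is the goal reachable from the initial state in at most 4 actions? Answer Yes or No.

Yes

1. swap(c)  →  {above(c), above(d), at(c,c), at(d,a), inpos(c)}
2. flip(d,a)  →  {above(a), above(c), at(c,c), at(d,a), clear(d), inpos(c)}
3. grab(a,d)  →  {above(a), above(c), at(c,c), at(d,a), inpos(c), inpos(d)}
4. flip(a,d)  →  {above(c), above(d), at(c,c), at(d,a), clear(a), inpos(c), inpos(d)}
optimal plan length = 4; 4 ≤ 4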